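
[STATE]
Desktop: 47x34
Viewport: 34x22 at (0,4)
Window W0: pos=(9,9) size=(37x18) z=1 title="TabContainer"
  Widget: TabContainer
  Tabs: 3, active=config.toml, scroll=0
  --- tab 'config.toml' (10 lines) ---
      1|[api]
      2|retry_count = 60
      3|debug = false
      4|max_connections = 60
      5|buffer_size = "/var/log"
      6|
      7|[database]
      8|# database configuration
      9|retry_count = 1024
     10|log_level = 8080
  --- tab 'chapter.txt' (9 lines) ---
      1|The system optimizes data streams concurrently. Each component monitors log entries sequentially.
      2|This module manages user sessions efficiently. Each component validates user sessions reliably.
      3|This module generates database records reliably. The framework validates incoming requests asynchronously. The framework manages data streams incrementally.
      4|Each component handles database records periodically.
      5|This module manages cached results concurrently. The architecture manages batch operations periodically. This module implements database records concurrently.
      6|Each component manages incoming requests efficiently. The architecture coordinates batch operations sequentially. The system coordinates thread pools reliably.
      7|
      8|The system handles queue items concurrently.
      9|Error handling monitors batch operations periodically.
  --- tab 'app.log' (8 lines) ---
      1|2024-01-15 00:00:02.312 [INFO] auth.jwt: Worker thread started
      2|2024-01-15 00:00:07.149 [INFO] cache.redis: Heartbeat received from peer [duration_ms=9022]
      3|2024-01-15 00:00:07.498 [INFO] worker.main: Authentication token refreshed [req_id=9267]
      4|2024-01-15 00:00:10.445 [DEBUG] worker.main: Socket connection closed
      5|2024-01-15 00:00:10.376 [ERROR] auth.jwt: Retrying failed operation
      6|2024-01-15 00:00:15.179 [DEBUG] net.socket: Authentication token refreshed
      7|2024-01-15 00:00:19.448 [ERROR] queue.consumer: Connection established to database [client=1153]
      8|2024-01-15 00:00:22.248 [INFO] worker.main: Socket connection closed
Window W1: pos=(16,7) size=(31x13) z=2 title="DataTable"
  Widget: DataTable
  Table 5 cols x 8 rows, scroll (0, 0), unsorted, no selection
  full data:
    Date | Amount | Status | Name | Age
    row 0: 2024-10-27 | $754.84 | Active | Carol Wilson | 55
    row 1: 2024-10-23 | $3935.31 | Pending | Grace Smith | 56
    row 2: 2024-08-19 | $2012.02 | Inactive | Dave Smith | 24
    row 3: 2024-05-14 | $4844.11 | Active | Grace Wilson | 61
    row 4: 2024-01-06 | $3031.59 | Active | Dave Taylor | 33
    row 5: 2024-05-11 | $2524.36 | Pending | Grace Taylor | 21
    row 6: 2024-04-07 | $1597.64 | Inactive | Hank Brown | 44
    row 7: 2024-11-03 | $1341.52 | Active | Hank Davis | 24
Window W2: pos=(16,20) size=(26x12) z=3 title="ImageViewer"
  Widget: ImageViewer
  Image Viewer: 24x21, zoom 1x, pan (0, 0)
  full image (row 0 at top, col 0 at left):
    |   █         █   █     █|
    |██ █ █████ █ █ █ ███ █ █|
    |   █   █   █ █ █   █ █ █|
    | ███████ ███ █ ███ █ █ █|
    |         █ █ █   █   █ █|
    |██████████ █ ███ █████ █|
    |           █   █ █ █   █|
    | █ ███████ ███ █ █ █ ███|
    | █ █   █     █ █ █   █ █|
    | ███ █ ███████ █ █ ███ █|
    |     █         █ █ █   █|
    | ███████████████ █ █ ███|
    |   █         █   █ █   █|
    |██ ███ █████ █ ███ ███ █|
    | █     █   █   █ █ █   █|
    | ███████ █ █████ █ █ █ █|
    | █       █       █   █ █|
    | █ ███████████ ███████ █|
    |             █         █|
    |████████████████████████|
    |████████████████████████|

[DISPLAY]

                                  
                                  
                                  
                ┏━━━━━━━━━━━━━━━━━
                ┃ DataTable       
         ┏━━━━━━┠─────────────────
         ┃ TabCo┃Date      │Amount
         ┠──────┃──────────┼──────
         ┃[confi┃2024-10-27│$754.8
         ┃──────┃2024-10-23│$3935.
         ┃[api] ┃2024-08-19│$2012.
         ┃retry_┃2024-05-14│$4844.
         ┃debug ┃2024-01-06│$3031.
         ┃max_co┃2024-05-11│$2524.
         ┃buffer┃2024-04-07│$1597.
         ┃      ┗━━━━━━━━━━━━━━━━━
         ┃[datab┏━━━━━━━━━━━━━━━━━
         ┃# data┃ ImageViewer     
         ┃retry_┠─────────────────
         ┃log_le┃   █         █   
         ┃      ┃██ █ █████ █ █ █ 
         ┃      ┃   █   █   █ █ █ 


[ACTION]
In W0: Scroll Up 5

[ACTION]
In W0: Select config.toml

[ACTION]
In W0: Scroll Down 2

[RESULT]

                                  
                                  
                                  
                ┏━━━━━━━━━━━━━━━━━
                ┃ DataTable       
         ┏━━━━━━┠─────────────────
         ┃ TabCo┃Date      │Amount
         ┠──────┃──────────┼──────
         ┃[confi┃2024-10-27│$754.8
         ┃──────┃2024-10-23│$3935.
         ┃debug ┃2024-08-19│$2012.
         ┃max_co┃2024-05-14│$4844.
         ┃buffer┃2024-01-06│$3031.
         ┃      ┃2024-05-11│$2524.
         ┃[datab┃2024-04-07│$1597.
         ┃# data┗━━━━━━━━━━━━━━━━━
         ┃retry_┏━━━━━━━━━━━━━━━━━
         ┃log_le┃ ImageViewer     
         ┃      ┠─────────────────
         ┃      ┃   █         █   
         ┃      ┃██ █ █████ █ █ █ 
         ┃      ┃   █   █   █ █ █ 


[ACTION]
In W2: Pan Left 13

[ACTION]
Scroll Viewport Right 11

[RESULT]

                                  
                                  
                                  
     ┏━━━━━━━━━━━━━━━━━━━━━━━━━━━━
     ┃ DataTable                  
━━━━━┠────────────────────────────
TabCo┃Date      │Amount  │Status  
─────┃──────────┼────────┼────────
confi┃2024-10-27│$754.84 │Active  
─────┃2024-10-23│$3935.31│Pending 
ebug ┃2024-08-19│$2012.02│Inactive
ax_co┃2024-05-14│$4844.11│Active  
uffer┃2024-01-06│$3031.59│Active  
     ┃2024-05-11│$2524.36│Pending 
datab┃2024-04-07│$1597.64│Inactive
 data┗━━━━━━━━━━━━━━━━━━━━━━━━━━━━
etry_┏━━━━━━━━━━━━━━━━━━━━━━━━┓   
og_le┃ ImageViewer            ┃   
     ┠────────────────────────┨   
     ┃   █         █   █     █┃   
     ┃██ █ █████ █ █ █ ███ █ █┃   
     ┃   █   █   █ █ █   █ █ █┃   


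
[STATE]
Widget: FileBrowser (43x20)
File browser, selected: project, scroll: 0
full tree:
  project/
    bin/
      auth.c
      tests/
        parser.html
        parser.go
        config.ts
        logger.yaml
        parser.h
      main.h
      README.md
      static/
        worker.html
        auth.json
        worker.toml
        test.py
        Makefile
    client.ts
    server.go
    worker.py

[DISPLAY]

> [-] project/                             
    [+] bin/                               
    client.ts                              
    server.go                              
    worker.py                              
                                           
                                           
                                           
                                           
                                           
                                           
                                           
                                           
                                           
                                           
                                           
                                           
                                           
                                           
                                           


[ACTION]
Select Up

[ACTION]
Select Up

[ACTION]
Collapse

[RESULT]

> [+] project/                             
                                           
                                           
                                           
                                           
                                           
                                           
                                           
                                           
                                           
                                           
                                           
                                           
                                           
                                           
                                           
                                           
                                           
                                           
                                           


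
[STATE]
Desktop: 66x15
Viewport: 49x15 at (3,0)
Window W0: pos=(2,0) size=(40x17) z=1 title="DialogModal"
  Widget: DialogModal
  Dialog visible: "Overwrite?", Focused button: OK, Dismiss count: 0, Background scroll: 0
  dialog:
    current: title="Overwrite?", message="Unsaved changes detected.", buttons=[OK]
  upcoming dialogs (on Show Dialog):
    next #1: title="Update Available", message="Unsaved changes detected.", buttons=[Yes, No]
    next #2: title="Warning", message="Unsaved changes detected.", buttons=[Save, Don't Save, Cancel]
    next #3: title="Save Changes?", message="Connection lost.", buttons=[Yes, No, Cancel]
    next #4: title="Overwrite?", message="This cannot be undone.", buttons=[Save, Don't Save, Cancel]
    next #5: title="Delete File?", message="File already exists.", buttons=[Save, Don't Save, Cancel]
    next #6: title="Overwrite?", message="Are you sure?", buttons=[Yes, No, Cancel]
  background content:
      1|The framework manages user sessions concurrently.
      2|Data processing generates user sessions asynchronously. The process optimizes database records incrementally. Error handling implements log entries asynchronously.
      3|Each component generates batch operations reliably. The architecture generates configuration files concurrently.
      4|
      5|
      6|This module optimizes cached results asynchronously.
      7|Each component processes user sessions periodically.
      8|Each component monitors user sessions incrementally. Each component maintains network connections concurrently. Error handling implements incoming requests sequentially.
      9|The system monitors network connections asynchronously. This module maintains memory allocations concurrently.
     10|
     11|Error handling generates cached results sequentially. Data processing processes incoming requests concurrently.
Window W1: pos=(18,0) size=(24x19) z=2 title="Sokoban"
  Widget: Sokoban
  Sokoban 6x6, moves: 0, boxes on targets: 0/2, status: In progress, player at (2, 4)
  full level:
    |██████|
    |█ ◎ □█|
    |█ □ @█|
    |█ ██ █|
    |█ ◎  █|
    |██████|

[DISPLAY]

━━━━━━━━━━━━━━━┏━━━━━━━━━━━━━━━━━━━━━━┓          
 DialogModal   ┃ Sokoban              ┃          
───────────────┠──────────────────────┨          
The framework m┃██████                ┃          
Data processing┃█ ◎ □█                ┃          
Each component ┃█ □ @█                ┃          
               ┃█ ██ █                ┃          
    ┌──────────┃█ ◎  █                ┃          
This│         O┃██████                ┃          
Each│ Unsaved c┃Moves: 0  0/2         ┃          
Each│          ┃                      ┃          
The └──────────┃                      ┃          
               ┃                      ┃          
Error handling ┃                      ┃          
               ┃                      ┃          


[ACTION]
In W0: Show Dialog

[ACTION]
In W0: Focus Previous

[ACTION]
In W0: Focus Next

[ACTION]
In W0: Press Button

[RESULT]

━━━━━━━━━━━━━━━┏━━━━━━━━━━━━━━━━━━━━━━┓          
 DialogModal   ┃ Sokoban              ┃          
───────────────┠──────────────────────┨          
The framework m┃██████                ┃          
Data processing┃█ ◎ □█                ┃          
Each component ┃█ □ @█                ┃          
               ┃█ ██ █                ┃          
               ┃█ ◎  █                ┃          
This module opt┃██████                ┃          
Each component ┃Moves: 0  0/2         ┃          
Each component ┃                      ┃          
The system moni┃                      ┃          
               ┃                      ┃          
Error handling ┃                      ┃          
               ┃                      ┃          


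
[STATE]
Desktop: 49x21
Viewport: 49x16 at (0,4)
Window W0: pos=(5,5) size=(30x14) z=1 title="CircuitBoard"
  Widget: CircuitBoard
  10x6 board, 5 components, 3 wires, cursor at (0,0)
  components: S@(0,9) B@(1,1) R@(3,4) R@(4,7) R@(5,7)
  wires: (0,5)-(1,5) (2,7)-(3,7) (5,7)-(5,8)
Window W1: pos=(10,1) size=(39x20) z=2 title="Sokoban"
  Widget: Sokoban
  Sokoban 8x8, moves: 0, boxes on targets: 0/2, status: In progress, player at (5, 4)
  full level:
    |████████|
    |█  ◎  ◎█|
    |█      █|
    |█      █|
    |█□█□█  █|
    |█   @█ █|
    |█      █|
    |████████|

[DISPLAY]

          ┃████████                             ┃
     ┏━━━━┃█  ◎  ◎█                             ┃
     ┃ Cir┃█      █                             ┃
     ┠────┃█      █                             ┃
     ┃   0┃█□█□█  █                             ┃
     ┃0  [┃█   @█ █                             ┃
     ┃    ┃█      █                             ┃
     ┃1   ┃████████                             ┃
     ┃    ┃Moves: 0  0/2                        ┃
     ┃2   ┃                                     ┃
     ┃    ┃                                     ┃
     ┃3   ┃                                     ┃
     ┃    ┃                                     ┃
     ┃4   ┃                                     ┃
     ┗━━━━┃                                     ┃
          ┃                                     ┃


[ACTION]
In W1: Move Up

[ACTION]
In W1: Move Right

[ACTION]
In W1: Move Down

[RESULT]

          ┃████████                             ┃
     ┏━━━━┃█  ◎  ◎█                             ┃
     ┃ Cir┃█      █                             ┃
     ┠────┃█      █                             ┃
     ┃   0┃█□█□█  █                             ┃
     ┃0  [┃█    █ █                             ┃
     ┃    ┃█   @  █                             ┃
     ┃1   ┃████████                             ┃
     ┃    ┃Moves: 1  0/2                        ┃
     ┃2   ┃                                     ┃
     ┃    ┃                                     ┃
     ┃3   ┃                                     ┃
     ┃    ┃                                     ┃
     ┃4   ┃                                     ┃
     ┗━━━━┃                                     ┃
          ┃                                     ┃


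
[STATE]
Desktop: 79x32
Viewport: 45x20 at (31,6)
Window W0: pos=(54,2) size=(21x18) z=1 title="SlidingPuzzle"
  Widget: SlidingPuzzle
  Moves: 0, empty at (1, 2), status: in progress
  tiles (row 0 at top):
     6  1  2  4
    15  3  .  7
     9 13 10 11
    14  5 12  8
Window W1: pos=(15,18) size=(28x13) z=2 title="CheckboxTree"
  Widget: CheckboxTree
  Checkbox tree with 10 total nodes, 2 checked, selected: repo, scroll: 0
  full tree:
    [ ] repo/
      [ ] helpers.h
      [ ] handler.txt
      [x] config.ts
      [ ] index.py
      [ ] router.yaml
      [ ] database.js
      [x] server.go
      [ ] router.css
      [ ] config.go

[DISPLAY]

                       ┃│  6 │  1 │  2 │  4┃ 
                       ┃├────┼────┼────┼───┃ 
                       ┃│ 15 │  3 │    │  7┃ 
                       ┃├────┼────┼────┼───┃ 
                       ┃│  9 │ 13 │ 10 │ 11┃ 
                       ┃├────┼────┼────┼───┃ 
                       ┃│ 14 │  5 │ 12 │  8┃ 
                       ┃└────┴────┴────┴───┃ 
                       ┃Moves: 0           ┃ 
                       ┃                   ┃ 
                       ┃                   ┃ 
                       ┃                   ┃ 
━━━━━━━━━━━┓           ┃                   ┃ 
           ┃           ┗━━━━━━━━━━━━━━━━━━━┛ 
───────────┨                                 
           ┃                                 
h          ┃                                 
txt        ┃                                 
s          ┃                                 
           ┃                                 


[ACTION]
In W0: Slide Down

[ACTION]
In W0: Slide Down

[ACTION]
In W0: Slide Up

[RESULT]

                       ┃│  6 │  1 │  2 │  4┃ 
                       ┃├────┼────┼────┼───┃ 
                       ┃│ 15 │  3 │    │  7┃ 
                       ┃├────┼────┼────┼───┃ 
                       ┃│  9 │ 13 │ 10 │ 11┃ 
                       ┃├────┼────┼────┼───┃ 
                       ┃│ 14 │  5 │ 12 │  8┃ 
                       ┃└────┴────┴────┴───┃ 
                       ┃Moves: 2           ┃ 
                       ┃                   ┃ 
                       ┃                   ┃ 
                       ┃                   ┃ 
━━━━━━━━━━━┓           ┃                   ┃ 
           ┃           ┗━━━━━━━━━━━━━━━━━━━┛ 
───────────┨                                 
           ┃                                 
h          ┃                                 
txt        ┃                                 
s          ┃                                 
           ┃                                 


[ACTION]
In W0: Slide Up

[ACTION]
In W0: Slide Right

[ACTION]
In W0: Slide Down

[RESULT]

                       ┃│  6 │  1 │  2 │  4┃ 
                       ┃├────┼────┼────┼───┃ 
                       ┃│ 15 │    │ 10 │  7┃ 
                       ┃├────┼────┼────┼───┃ 
                       ┃│  9 │  3 │ 13 │ 11┃ 
                       ┃├────┼────┼────┼───┃ 
                       ┃│ 14 │  5 │ 12 │  8┃ 
                       ┃└────┴────┴────┴───┃ 
                       ┃Moves: 5           ┃ 
                       ┃                   ┃ 
                       ┃                   ┃ 
                       ┃                   ┃ 
━━━━━━━━━━━┓           ┃                   ┃ 
           ┃           ┗━━━━━━━━━━━━━━━━━━━┛ 
───────────┨                                 
           ┃                                 
h          ┃                                 
txt        ┃                                 
s          ┃                                 
           ┃                                 


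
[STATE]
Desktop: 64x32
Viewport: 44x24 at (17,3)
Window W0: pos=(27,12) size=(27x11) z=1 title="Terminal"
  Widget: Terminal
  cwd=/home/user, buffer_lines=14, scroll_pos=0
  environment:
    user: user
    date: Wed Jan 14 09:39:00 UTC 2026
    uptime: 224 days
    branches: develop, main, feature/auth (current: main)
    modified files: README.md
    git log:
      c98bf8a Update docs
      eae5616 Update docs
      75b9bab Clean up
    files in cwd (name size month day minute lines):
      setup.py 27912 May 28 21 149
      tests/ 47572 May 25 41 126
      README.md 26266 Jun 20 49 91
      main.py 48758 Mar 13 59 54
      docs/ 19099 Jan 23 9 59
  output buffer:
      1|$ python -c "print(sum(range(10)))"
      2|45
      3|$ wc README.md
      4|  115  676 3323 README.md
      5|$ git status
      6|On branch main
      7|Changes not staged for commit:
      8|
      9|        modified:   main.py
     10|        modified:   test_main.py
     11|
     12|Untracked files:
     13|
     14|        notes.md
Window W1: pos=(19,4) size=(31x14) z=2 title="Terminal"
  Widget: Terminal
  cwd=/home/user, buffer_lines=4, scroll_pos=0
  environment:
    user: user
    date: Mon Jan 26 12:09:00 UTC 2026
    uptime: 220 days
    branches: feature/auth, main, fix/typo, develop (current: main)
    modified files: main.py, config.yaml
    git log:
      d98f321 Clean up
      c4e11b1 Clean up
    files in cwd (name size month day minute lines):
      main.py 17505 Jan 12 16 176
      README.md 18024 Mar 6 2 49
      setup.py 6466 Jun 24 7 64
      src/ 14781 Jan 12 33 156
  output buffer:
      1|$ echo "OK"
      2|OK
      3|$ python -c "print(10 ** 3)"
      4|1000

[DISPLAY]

                                            
  ┏━━━━━━━━━━━━━━━━━━━━━━━━━━━━━┓           
  ┃ Terminal                    ┃           
  ┠─────────────────────────────┨           
  ┃$ echo "OK"                  ┃           
  ┃OK                           ┃           
  ┃$ python -c "print(10 ** 3)" ┃           
  ┃1000                         ┃           
  ┃$ █                          ┃           
  ┃                             ┃━━━┓       
  ┃                             ┃   ┃       
  ┃                             ┃───┨       
  ┃                             ┃(ra┃       
  ┃                             ┃   ┃       
  ┗━━━━━━━━━━━━━━━━━━━━━━━━━━━━━┛   ┃       
          ┃  115  676 3323 README.md┃       
          ┃$ git status             ┃       
          ┃On branch main           ┃       
          ┃Changes not staged for co┃       
          ┗━━━━━━━━━━━━━━━━━━━━━━━━━┛       
                                            
                                            
                                            
                                            


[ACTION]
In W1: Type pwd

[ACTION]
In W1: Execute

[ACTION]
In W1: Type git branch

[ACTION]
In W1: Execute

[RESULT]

                                            
  ┏━━━━━━━━━━━━━━━━━━━━━━━━━━━━━┓           
  ┃ Terminal                    ┃           
  ┠─────────────────────────────┨           
  ┃$ python -c "print(10 ** 3)" ┃           
  ┃1000                         ┃           
  ┃$ pwd                        ┃           
  ┃/home/user                   ┃           
  ┃$ git branch                 ┃           
  ┃  feature/auth               ┃━━━┓       
  ┃* main                       ┃   ┃       
  ┃  fix/typo                   ┃───┨       
  ┃  develop                    ┃(ra┃       
  ┃$ █                          ┃   ┃       
  ┗━━━━━━━━━━━━━━━━━━━━━━━━━━━━━┛   ┃       
          ┃  115  676 3323 README.md┃       
          ┃$ git status             ┃       
          ┃On branch main           ┃       
          ┃Changes not staged for co┃       
          ┗━━━━━━━━━━━━━━━━━━━━━━━━━┛       
                                            
                                            
                                            
                                            


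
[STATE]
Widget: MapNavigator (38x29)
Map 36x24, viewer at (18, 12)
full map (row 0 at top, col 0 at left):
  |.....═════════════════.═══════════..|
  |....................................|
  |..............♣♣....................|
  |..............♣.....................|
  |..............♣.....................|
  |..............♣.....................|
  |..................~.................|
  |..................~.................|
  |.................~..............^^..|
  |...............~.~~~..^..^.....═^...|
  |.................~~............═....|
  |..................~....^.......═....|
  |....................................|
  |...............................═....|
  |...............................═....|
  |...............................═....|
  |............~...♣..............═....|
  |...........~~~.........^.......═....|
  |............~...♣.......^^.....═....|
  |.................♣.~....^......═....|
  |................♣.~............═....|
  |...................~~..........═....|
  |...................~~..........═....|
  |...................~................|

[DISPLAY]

                                      
                                      
 .....═════════════════.═══════════.. 
 .................................... 
 ..............♣♣.................... 
 ..............♣..................... 
 ..............♣..................... 
 ..............♣..................... 
 ..................~................. 
 ..................~................. 
 .................~..............^^.. 
 ...............~.~~~..^..^.....═^... 
 .................~~............═.... 
 ..................~....^.......═.... 
 ..................@................. 
 ...............................═.... 
 ...............................═.... 
 ...............................═.... 
 ............~...♣..............═.... 
 ...........~~~.........^.......═.... 
 ............~...♣.......^^.....═.... 
 .................♣.~....^......═.... 
 ................♣.~............═.... 
 ...................~~..........═.... 
 ...................~~..........═.... 
 ...................~................ 
                                      
                                      
                                      


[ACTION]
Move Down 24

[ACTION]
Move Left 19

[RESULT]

                   ...............~.~~
                   .................~~
                   ..................~
                   ...................
                   ...................
                   ...................
                   ...................
                   ............~...♣..
                   ...........~~~.....
                   ............~...♣..
                   .................♣.
                   ................♣.~
                   ...................
                   ...................
                   @..................
                                      
                                      
                                      
                                      
                                      
                                      
                                      
                                      
                                      
                                      
                                      
                                      
                                      
                                      


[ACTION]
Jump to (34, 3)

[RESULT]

                                      
                                      
                                      
                                      
                                      
                                      
                                      
                                      
                                      
                                      
                                      
═══════.═══════════..                 
.....................                 
♣....................                 
...................@.                 
.....................                 
.....................                 
...~.................                 
...~.................                 
..~..............^^..                 
~.~~~..^..^.....═^...                 
..~~............═....                 
...~....^.......═....                 
.....................                 
................═....                 
................═....                 
................═....                 
.♣..............═....                 
........^.......═....                 


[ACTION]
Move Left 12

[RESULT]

                                      
                                      
                                      
                                      
                                      
                                      
                                      
                                      
                                      
                                      
                                      
..═════════════════.═══════════..     
.................................     
...........♣♣....................     
...........♣.......@.............     
...........♣.....................     
...........♣.....................     
...............~.................     
...............~.................     
..............~..............^^..     
............~.~~~..^..^.....═^...     
..............~~............═....     
...............~....^.......═....     
.................................     
............................═....     
............................═....     
............................═....     
.........~...♣..............═....     
........~~~.........^.......═....     


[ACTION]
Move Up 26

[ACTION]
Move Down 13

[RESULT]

                                      
..═════════════════.═══════════..     
.................................     
...........♣♣....................     
...........♣.....................     
...........♣.....................     
...........♣.....................     
...............~.................     
...............~.................     
..............~..............^^..     
............~.~~~..^..^.....═^...     
..............~~............═....     
...............~....^.......═....     
.................................     
...................@........═....     
............................═....     
............................═....     
.........~...♣..............═....     
........~~~.........^.......═....     
.........~...♣.......^^.....═....     
..............♣.~....^......═....     
.............♣.~............═....     
................~~..........═....     
................~~..........═....     
................~................     
                                      
                                      
                                      
                                      


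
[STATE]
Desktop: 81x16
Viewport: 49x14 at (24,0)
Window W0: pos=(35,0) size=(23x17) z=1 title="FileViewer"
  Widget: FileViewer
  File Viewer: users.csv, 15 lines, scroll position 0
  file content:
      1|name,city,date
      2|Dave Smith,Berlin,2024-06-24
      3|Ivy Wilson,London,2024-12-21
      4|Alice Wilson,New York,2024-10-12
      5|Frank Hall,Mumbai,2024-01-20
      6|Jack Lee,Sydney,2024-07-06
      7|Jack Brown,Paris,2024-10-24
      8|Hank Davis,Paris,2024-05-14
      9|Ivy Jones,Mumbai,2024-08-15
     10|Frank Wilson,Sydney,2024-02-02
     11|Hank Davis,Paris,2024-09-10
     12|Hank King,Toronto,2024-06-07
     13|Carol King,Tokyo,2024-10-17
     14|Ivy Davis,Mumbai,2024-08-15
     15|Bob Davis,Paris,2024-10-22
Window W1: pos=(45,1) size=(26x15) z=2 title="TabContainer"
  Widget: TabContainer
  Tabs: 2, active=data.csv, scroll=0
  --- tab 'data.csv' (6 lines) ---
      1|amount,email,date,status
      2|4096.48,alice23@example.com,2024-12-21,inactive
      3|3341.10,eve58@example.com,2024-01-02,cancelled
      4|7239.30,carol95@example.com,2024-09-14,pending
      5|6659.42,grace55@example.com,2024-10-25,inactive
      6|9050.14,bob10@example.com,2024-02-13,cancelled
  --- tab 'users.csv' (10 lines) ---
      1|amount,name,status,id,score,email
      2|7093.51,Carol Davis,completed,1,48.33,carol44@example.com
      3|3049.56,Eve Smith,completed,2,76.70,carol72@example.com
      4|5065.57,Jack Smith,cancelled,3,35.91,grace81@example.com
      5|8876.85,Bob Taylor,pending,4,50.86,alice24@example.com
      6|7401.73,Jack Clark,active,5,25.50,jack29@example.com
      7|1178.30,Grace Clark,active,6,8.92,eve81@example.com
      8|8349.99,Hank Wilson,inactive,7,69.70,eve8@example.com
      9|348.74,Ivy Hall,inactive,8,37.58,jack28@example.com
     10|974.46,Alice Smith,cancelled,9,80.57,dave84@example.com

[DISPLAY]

           ┏━━━━━━━━━━━━━━━━━━━━━┓               
           ┃ FileView┏━━━━━━━━━━━━━━━━━━━━━━━━┓  
           ┠─────────┃ TabContainer           ┃  
           ┃name,city┠────────────────────────┨  
           ┃Dave Smit┃[data.csv]│ users.csv   ┃  
           ┃Ivy Wilso┃────────────────────────┃  
           ┃Alice Wil┃amount,email,date,status┃  
           ┃Frank Hal┃4096.48,alice23@example.┃  
           ┃Jack Lee,┃3341.10,eve58@example.co┃  
           ┃Jack Brow┃7239.30,carol95@example.┃  
           ┃Hank Davi┃6659.42,grace55@example.┃  
           ┃Ivy Jones┃9050.14,bob10@example.co┃  
           ┃Frank Wil┃                        ┃  
           ┃Hank Davi┃                        ┃  


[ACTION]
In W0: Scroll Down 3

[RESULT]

           ┏━━━━━━━━━━━━━━━━━━━━━┓               
           ┃ FileView┏━━━━━━━━━━━━━━━━━━━━━━━━┓  
           ┠─────────┃ TabContainer           ┃  
           ┃Ivy Wilso┠────────────────────────┨  
           ┃Alice Wil┃[data.csv]│ users.csv   ┃  
           ┃Frank Hal┃────────────────────────┃  
           ┃Jack Lee,┃amount,email,date,status┃  
           ┃Jack Brow┃4096.48,alice23@example.┃  
           ┃Hank Davi┃3341.10,eve58@example.co┃  
           ┃Ivy Jones┃7239.30,carol95@example.┃  
           ┃Frank Wil┃6659.42,grace55@example.┃  
           ┃Hank Davi┃9050.14,bob10@example.co┃  
           ┃Hank King┃                        ┃  
           ┃Carol Kin┃                        ┃  


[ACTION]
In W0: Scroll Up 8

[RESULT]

           ┏━━━━━━━━━━━━━━━━━━━━━┓               
           ┃ FileView┏━━━━━━━━━━━━━━━━━━━━━━━━┓  
           ┠─────────┃ TabContainer           ┃  
           ┃name,city┠────────────────────────┨  
           ┃Dave Smit┃[data.csv]│ users.csv   ┃  
           ┃Ivy Wilso┃────────────────────────┃  
           ┃Alice Wil┃amount,email,date,status┃  
           ┃Frank Hal┃4096.48,alice23@example.┃  
           ┃Jack Lee,┃3341.10,eve58@example.co┃  
           ┃Jack Brow┃7239.30,carol95@example.┃  
           ┃Hank Davi┃6659.42,grace55@example.┃  
           ┃Ivy Jones┃9050.14,bob10@example.co┃  
           ┃Frank Wil┃                        ┃  
           ┃Hank Davi┃                        ┃  


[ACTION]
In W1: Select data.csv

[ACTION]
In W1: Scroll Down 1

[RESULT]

           ┏━━━━━━━━━━━━━━━━━━━━━┓               
           ┃ FileView┏━━━━━━━━━━━━━━━━━━━━━━━━┓  
           ┠─────────┃ TabContainer           ┃  
           ┃name,city┠────────────────────────┨  
           ┃Dave Smit┃[data.csv]│ users.csv   ┃  
           ┃Ivy Wilso┃────────────────────────┃  
           ┃Alice Wil┃4096.48,alice23@example.┃  
           ┃Frank Hal┃3341.10,eve58@example.co┃  
           ┃Jack Lee,┃7239.30,carol95@example.┃  
           ┃Jack Brow┃6659.42,grace55@example.┃  
           ┃Hank Davi┃9050.14,bob10@example.co┃  
           ┃Ivy Jones┃                        ┃  
           ┃Frank Wil┃                        ┃  
           ┃Hank Davi┃                        ┃  


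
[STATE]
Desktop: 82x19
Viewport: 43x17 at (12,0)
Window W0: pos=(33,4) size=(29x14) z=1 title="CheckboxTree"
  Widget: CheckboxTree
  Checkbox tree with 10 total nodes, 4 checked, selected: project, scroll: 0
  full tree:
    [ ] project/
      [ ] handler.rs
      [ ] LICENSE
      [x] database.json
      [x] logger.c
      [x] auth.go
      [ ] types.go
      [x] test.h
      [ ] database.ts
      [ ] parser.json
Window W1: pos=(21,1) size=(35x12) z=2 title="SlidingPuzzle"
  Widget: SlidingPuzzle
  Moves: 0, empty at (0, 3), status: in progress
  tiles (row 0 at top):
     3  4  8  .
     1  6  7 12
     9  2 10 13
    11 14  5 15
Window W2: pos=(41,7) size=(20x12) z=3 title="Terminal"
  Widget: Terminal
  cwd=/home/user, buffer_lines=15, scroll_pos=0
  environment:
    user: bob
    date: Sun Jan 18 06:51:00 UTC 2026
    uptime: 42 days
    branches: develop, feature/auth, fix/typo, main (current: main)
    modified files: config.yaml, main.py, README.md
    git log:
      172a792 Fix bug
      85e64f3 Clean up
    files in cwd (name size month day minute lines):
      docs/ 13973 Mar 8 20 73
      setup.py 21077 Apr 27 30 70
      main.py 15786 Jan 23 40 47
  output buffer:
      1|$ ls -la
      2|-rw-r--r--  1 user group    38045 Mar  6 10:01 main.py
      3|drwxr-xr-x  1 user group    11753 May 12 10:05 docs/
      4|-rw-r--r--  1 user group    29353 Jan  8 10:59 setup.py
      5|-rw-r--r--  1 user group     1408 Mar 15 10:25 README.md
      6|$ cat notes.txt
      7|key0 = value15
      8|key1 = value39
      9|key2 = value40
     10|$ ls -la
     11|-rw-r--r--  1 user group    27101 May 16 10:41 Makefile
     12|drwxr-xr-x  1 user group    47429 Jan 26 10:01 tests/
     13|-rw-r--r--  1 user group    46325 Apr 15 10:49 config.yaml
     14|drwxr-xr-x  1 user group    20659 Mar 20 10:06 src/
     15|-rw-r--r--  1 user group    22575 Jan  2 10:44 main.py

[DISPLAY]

                                           
         ┏━━━━━━━━━━━━━━━━━━━━━━━━━━━━━━━━━
         ┃ SlidingPuzzle                   
         ┠─────────────────────────────────
         ┃┌────┬────┬────┬────┐            
         ┃│  3 │  4 │  8 │    │            
         ┃├────┼────┼────┼────┤            
         ┃│  1 │  6 │  7 │ 12┏━━━━━━━━━━━━━
         ┃├────┼────┼────┼───┃ Terminal    
         ┃│  9 │  2 │ 10 │ 13┠─────────────
         ┃├────┼────┼────┼───┃$ ls -la     
         ┃│ 11 │ 14 │  5 │ 15┃-rw-r--r--  1
         ┗━━━━━━━━━━━━━━━━━━━┃drwxr-xr-x  1
                     ┃   [ ] ┃-rw-r--r--  1
                     ┃   [x] ┃-rw-r--r--  1
                     ┃   [ ] ┃$ cat notes.t
                     ┃   [ ] ┃key0 = value1


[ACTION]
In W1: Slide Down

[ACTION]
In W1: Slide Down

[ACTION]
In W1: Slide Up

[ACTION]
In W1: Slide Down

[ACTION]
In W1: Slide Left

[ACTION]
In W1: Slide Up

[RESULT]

                                           
         ┏━━━━━━━━━━━━━━━━━━━━━━━━━━━━━━━━━
         ┃ SlidingPuzzle                   
         ┠─────────────────────────────────
         ┃┌────┬────┬────┬────┐            
         ┃│  3 │  4 │  8 │ 12 │            
         ┃├────┼────┼────┼────┤            
         ┃│  1 │  6 │  7 │   ┏━━━━━━━━━━━━━
         ┃├────┼────┼────┼───┃ Terminal    
         ┃│  9 │  2 │ 10 │ 13┠─────────────
         ┃├────┼────┼────┼───┃$ ls -la     
         ┃│ 11 │ 14 │  5 │ 15┃-rw-r--r--  1
         ┗━━━━━━━━━━━━━━━━━━━┃drwxr-xr-x  1
                     ┃   [ ] ┃-rw-r--r--  1
                     ┃   [x] ┃-rw-r--r--  1
                     ┃   [ ] ┃$ cat notes.t
                     ┃   [ ] ┃key0 = value1
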